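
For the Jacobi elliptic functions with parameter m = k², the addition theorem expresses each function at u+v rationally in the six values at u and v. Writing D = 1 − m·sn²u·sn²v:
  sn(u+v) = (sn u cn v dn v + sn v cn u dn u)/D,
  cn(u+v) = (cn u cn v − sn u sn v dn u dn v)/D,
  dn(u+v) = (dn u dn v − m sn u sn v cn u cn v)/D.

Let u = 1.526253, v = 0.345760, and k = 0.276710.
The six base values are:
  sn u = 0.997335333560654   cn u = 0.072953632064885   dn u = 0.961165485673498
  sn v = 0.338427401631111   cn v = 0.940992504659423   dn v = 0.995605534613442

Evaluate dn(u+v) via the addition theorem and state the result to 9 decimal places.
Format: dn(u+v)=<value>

dn(u+v)=0.963572723

m = k² = 0.0765684241
D = 1 − m·sn²u·sn²v = 0.9912770545059515
dn(u+v) = (dn u·dn v − m·sn u·sn v·cn u·cn v)/D = 0.9551675305624005/0.9912770545059515 = 0.9635727229038426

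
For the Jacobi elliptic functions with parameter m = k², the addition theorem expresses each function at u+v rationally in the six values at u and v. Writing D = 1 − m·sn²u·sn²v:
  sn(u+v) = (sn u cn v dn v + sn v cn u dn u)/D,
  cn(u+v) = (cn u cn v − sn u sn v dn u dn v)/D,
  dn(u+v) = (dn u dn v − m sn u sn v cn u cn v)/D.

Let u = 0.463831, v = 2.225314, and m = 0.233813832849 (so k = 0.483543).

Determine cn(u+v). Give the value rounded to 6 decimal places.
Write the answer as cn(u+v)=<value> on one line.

cn(u+v)=-0.793309

sn u = 0.4440502507349986, cn u = 0.8960018832693294, dn u = 0.9766762218174522
sn v = 0.8845545286497219, cn v = -0.4664367972676129, dn v = 0.9039112085275327
m = k² = 0.233813832849
D = 1 − m·sn²u·sn²v = 0.9639268837738984
cn(u+v) = (cn u·cn v − sn u·sn v·dn u·dn v)/D = -0.7646915398490813/0.9639268837738984 = -0.7933086551702086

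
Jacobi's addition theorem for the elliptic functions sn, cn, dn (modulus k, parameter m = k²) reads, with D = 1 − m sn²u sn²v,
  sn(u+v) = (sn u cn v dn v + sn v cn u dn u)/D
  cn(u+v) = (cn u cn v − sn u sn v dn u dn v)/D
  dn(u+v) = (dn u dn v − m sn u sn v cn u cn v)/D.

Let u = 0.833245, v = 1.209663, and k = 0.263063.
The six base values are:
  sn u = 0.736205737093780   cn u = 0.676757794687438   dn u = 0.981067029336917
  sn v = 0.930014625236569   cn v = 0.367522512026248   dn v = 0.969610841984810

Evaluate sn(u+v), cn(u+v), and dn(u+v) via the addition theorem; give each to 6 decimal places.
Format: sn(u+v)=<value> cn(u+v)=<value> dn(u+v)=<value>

sn(u+v)=0.909328 cn(u+v)=-0.416081 dn(u+v)=0.970968

m = k² = 0.069202141969
D = 1 − m·sn²u·sn²v = 0.9675587568114843
sn(u+v) = (sn u·cn v·dn v + sn v·cn u·dn u)/D = 0.8798280574943939/0.9675587568114843 = 0.9093277811817856
cn(u+v) = (cn u·cn v − sn u·sn v·dn u·dn v)/D = -0.4025823358373124/0.9675587568114843 = -0.4160805046754903
dn(u+v) = (dn u·dn v − m·sn u·sn v·cn u·cn v)/D = 0.9394683331362088/0.9675587568114843 = 0.970967733507115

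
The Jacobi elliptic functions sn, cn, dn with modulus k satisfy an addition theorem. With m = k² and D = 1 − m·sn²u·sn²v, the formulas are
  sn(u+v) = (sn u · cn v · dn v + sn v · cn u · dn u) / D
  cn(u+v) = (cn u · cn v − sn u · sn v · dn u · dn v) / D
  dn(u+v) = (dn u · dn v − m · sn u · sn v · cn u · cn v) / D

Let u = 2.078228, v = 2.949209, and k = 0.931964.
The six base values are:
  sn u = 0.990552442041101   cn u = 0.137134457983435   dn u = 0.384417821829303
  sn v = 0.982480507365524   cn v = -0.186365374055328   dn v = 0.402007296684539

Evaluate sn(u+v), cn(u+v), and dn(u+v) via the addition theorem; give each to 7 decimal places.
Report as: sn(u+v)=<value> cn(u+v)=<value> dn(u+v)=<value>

sn(u+v)=-0.1263926 cn(u+v)=-0.9919803 dn(u+v)=0.9930381

m = k² = 0.868556897296
D = 1 − m·sn²u·sn²v = 0.1773765136984281
sn(u+v) = (sn u·cn v·dn v + sn v·cn u·dn u)/D = -0.02241907113254766/0.1773765136984281 = -0.1263925570815092
cn(u+v) = (cn u·cn v − sn u·sn v·dn u·dn v)/D = -0.1759540078013639/0.1773765136984281 = -0.9919803029871094
dn(u+v) = (dn u·dn v − m·sn u·sn v·cn u·cn v)/D = 0.1761416421622833/0.1773765136984281 = 0.9930381339085045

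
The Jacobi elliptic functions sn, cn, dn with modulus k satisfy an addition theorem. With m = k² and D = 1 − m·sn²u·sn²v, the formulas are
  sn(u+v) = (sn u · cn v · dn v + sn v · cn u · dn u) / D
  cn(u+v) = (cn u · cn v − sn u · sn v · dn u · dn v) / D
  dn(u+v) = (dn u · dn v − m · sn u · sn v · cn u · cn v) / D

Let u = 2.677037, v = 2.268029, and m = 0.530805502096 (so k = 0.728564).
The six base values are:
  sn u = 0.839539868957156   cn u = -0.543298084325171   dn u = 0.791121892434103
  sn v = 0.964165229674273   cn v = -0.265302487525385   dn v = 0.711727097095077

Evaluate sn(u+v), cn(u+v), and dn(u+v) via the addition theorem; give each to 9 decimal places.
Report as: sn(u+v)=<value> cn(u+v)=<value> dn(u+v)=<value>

sn(u+v)=-0.878459156 cn(u+v)=-0.477817446 dn(u+v)=0.768363484

m = k² = 0.530805502096
D = 1 − m·sn²u·sn²v = 0.6522068711980795
sn(u+v) = (sn u·cn v·dn v + sn v·cn u·dn u)/D = -0.5729370974114495/0.6522068711980795 = -0.8784591556954706
cn(u+v) = (cn u·cn v − sn u·sn v·dn u·dn v)/D = -0.3116358215092282/0.6522068711980795 = -0.4778174460762195
dn(u+v) = (dn u·dn v − m·sn u·sn v·cn u·cn v)/D = 0.50113194358373/0.6522068711980795 = 0.7683634836032461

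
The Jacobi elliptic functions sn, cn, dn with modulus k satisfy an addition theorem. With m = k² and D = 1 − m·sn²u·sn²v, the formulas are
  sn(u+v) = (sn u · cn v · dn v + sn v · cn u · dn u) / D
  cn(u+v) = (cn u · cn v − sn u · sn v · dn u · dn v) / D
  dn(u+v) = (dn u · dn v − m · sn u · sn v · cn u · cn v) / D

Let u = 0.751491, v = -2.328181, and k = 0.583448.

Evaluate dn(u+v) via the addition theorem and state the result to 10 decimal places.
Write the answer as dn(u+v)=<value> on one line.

dn(u+v)=0.8157433030

sn u = 0.6669491448741086, cn u = 0.7451032399283306, dn u = 0.921182788865751
sn v = -0.8832077234378228, cn v = -0.4689820009976698, dn v = 0.8570063904543639
m = k² = 0.340411568704
D = 1 − m·sn²u·sn²v = 0.8818821679005864
dn(u+v) = (dn u·dn v − m·sn u·sn v·cn u·cn v)/D = 0.7193894724850874/0.8818821679005864 = 0.8157433029830617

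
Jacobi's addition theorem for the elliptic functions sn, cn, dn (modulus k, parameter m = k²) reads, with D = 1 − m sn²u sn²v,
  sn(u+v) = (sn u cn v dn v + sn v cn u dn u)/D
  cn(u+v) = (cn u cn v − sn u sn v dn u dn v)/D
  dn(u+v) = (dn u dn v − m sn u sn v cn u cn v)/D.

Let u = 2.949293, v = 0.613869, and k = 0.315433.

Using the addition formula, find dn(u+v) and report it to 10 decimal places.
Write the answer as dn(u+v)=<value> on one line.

dn(u+v)=0.9945116727

sn u = 0.2713601578724495, cn u = -0.9624778775220962, dn u = 0.9963299320856933
sn v = 0.573126849300407, cn v = 0.8194666647344409, dn v = 0.9835229854949253
m = k² = 0.099497977489
D = 1 − m·sn²u·sn²v = 0.9975933777474168
dn(u+v) = (dn u·dn v − m·sn u·sn v·cn u·cn v)/D = 0.9921182587845408/0.9975933777474168 = 0.9945116727065301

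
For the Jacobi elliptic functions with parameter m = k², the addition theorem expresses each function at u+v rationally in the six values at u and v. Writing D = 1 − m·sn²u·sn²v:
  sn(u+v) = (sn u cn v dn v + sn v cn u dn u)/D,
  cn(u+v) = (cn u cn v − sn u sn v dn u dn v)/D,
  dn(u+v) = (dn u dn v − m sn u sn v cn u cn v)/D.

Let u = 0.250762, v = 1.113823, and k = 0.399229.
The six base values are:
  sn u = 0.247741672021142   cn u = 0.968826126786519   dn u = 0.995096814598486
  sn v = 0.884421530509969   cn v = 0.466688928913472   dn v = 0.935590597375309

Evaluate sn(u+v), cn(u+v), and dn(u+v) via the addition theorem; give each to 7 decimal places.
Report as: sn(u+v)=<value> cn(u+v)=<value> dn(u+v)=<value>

sn(u+v)=0.9682294 cn(u+v)=0.2500635 dn(u+v)=0.9222704

m = k² = 0.159383794441
D = 1 − m·sn²u·sn²v = 0.9923482476836341
sn(u+v) = (sn u·cn v·dn v + sn v·cn u·dn u)/D = 0.9608207782895347/0.9923482476836341 = 0.9682294300738761
cn(u+v) = (cn u·cn v − sn u·sn v·dn u·dn v)/D = 0.2481501091836793/0.9923482476836341 = 0.2500635334046469
dn(u+v) = (dn u·dn v − m·sn u·sn v·cn u·cn v)/D = 0.915213450696093/0.9923482476836341 = 0.9222704356383042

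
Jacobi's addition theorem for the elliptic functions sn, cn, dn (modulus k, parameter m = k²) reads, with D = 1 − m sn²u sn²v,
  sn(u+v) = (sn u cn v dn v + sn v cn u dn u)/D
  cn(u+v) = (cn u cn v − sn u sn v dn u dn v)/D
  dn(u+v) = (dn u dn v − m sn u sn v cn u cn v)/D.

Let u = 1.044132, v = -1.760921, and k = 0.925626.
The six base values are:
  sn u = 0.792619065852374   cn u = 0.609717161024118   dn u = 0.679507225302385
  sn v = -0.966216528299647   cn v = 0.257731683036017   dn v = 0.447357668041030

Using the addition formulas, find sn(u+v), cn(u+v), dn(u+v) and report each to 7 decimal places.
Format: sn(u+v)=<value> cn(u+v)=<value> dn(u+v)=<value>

sn(u+v)=-0.6209693 cn(u+v)=0.7838349 dn(u+v)=0.8183042

m = k² = 0.856783491876
D = 1 − m·sn²u·sn²v = 0.497484983353509
sn(u+v) = (sn u·cn v·dn v + sn v·cn u·dn u)/D = -0.3089228931782604/0.497484983353509 = -0.6209692825215232
cn(u+v) = (cn u·cn v − sn u·sn v·dn u·dn v)/D = 0.3899460920853217/0.497484983353509 = 0.7838348998129036
dn(u+v) = (dn u·dn v − m·sn u·sn v·cn u·cn v)/D = 0.4070940756643078/0.497484983353509 = 0.8183042489445957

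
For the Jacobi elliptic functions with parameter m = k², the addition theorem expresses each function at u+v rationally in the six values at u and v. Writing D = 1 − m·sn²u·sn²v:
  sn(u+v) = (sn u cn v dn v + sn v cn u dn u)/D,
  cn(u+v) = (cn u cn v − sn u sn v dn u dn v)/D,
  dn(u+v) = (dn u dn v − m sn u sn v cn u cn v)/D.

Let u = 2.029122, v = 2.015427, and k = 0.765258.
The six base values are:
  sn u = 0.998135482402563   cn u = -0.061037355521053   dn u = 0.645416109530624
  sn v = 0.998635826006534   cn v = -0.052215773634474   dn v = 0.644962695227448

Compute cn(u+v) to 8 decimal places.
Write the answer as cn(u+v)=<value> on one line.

cn(u+v)=-0.98466245

m = k² = 0.585619806564
D = 1 − m·sn²u·sn²v = 0.4181526906976457
cn(u+v) = (cn u·cn v − sn u·sn v·dn u·dn v)/D = -0.4117392543667491/0.4181526906976457 = -0.9846624535162109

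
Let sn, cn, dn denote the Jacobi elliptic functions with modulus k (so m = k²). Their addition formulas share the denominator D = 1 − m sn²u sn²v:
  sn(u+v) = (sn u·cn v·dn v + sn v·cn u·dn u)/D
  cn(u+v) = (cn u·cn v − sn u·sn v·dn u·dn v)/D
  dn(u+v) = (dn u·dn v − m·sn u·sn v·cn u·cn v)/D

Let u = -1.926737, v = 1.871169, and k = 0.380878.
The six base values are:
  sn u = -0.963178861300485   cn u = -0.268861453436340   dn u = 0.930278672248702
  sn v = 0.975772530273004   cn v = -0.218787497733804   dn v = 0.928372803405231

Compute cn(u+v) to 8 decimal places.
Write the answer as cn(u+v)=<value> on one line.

cn(u+v)=0.99845673

m = k² = 0.145068050884
D = 1 − m·sn²u·sn²v = 0.8718605555348367
cn(u+v) = (cn u·cn v − sn u·sn v·dn u·dn v)/D = 0.870515035956267/0.8718605555348367 = 0.9984567261702254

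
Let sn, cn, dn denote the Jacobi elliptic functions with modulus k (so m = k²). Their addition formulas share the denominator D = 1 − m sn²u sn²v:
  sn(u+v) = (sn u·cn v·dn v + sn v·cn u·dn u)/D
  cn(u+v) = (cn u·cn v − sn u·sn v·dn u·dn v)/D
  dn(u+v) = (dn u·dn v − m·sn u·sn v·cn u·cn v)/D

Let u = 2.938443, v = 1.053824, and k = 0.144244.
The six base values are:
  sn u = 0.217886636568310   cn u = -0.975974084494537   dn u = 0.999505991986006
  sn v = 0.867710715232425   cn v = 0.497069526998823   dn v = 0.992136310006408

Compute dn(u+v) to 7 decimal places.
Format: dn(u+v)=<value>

m = k² = 0.020806331536
D = 1 − m·sn²u·sn²v = 0.9992562848554788
dn(u+v) = (dn u·dn v − m·sn u·sn v·cn u·cn v)/D = 0.9935545299767681/0.9992562848554788 = 0.9942940014837783

dn(u+v)=0.9942940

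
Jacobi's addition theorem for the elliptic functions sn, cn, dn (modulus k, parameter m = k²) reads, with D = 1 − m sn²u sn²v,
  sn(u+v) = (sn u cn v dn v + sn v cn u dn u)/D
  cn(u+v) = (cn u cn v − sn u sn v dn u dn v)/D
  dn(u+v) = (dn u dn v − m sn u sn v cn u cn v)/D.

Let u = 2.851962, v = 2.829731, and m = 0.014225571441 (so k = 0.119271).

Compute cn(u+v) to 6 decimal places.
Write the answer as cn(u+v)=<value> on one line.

cn(u+v)=0.811848

sn u = 0.2963132838782802, cn u = -0.9550908008128179, dn u = 0.9993752911715667
sn v = 0.3174568069660534, cn v = -0.9482727327678034, dn v = 0.9992829247191887
m = k² = 0.014225571441
D = 1 − m·sn²u·sn²v = 0.9998741244875518
cn(u+v) = (cn u·cn v − sn u·sn v·dn u·dn v)/D = 0.8117460697897467/0.9998741244875518 = 0.8118482616057065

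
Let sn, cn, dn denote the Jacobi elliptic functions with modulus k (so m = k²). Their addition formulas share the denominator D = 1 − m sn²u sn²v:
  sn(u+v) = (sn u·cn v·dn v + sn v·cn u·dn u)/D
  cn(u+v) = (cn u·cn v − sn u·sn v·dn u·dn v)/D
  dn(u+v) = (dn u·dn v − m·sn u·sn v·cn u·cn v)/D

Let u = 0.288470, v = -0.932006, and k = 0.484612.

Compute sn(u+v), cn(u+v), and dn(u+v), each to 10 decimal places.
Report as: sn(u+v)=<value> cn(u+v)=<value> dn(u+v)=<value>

sn(u+v)=-0.5923449822 cn(u+v)=0.8056844433 dn(u+v)=0.9579133570

sn u = 0.2836005672325569, cn u = 0.9589424999786859, dn u = 0.9905106160260474
sn v = -0.7867246973637536, cn v = 0.6173040179343646, dn v = 0.9244694088065224
m = k² = 0.234848790544
D = 1 − m·sn²u·sn²v = 0.9883090962156943
sn(u+v) = (sn u·cn v·dn v + sn v·cn u·dn u)/D = -0.5854199339591214/0.9883090962156943 = -0.5923449821525835
cn(u+v) = (cn u·cn v − sn u·sn v·dn u·dn v)/D = 0.7962652639579228/0.9883090962156943 = 0.8056844432646416
dn(u+v) = (dn u·dn v − m·sn u·sn v·cn u·cn v)/D = 0.9467144840737598/0.9883090962156943 = 0.9579133569637239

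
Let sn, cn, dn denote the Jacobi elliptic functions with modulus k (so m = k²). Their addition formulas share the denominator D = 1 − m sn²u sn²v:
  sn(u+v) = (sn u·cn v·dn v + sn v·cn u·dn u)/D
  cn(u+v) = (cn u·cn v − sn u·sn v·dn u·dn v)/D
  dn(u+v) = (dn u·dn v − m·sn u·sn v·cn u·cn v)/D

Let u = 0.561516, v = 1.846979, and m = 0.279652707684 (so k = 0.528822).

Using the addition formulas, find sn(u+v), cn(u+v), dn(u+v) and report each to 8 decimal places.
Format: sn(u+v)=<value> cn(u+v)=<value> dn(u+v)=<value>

sn u = 0.5259183970256073, cn u = 0.8505350314184688, dn u = 0.9605471423855095
sn v = 0.9924428431996027, cn v = -0.122707795114609, dn v = 0.8512097743212497
m = k² = 0.279652707684
D = 1 − m·sn²u·sn²v = 0.9238154751579514
sn(u+v) = (sn u·cn v·dn v + sn v·cn u·dn u)/D = 0.7558727397720552/0.9238154751579514 = 0.8182074885060982
cn(u+v) = (cn u·cn v − sn u·sn v·dn u·dn v)/D = -0.5311228044537331/0.9238154751579514 = -0.574923043330621
dn(u+v) = (dn u·dn v − m·sn u·sn v·cn u·cn v)/D = 0.8328608813832012/0.9238154751579514 = 0.9015446306967319

sn(u+v)=0.81820749 cn(u+v)=-0.57492304 dn(u+v)=0.90154463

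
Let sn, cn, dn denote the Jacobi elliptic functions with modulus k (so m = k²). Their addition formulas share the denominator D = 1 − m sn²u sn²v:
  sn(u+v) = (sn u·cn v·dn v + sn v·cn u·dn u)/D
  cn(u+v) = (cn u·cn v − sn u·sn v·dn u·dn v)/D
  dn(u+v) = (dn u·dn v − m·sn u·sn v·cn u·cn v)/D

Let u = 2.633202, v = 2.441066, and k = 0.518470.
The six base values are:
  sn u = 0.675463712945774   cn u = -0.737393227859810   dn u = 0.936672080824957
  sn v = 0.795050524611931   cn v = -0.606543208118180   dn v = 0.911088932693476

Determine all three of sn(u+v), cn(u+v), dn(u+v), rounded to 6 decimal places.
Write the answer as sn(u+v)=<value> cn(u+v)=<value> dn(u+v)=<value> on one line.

sn(u+v)=-0.999928 cn(u+v)=-0.011961 dn(u+v)=0.855118

m = k² = 0.2688111409
D = 1 − m·sn²u·sn²v = 0.9224751799207526
sn(u+v) = (sn u·cn v·dn v + sn v·cn u·dn u)/D = -0.9224091856021316/0.9224751799207526 = -0.9999284595184158
cn(u+v) = (cn u·cn v − sn u·sn v·dn u·dn v)/D = -0.01103412373671663/0.9224751799207526 = -0.01196143156682496
dn(u+v) = (dn u·dn v − m·sn u·sn v·cn u·cn v)/D = 0.7888254143809312/0.9224751799207526 = 0.8551183073009044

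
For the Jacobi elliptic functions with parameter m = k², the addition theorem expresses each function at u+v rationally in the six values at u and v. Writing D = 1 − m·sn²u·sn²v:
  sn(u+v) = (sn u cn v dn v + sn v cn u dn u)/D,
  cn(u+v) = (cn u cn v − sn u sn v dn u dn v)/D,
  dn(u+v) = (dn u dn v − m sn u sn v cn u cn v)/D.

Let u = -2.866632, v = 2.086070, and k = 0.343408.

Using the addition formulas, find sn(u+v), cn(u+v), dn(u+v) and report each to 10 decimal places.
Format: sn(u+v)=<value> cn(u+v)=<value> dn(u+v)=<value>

sn(u+v)=-0.6977884206 cn(u+v)=0.7163039300 dn(u+v)=0.9708652428

sn u = -0.3646697197391784, cn u = -0.9311369370320077, dn u = 0.9921276742895087
sn v = 0.9051372281875434, cn v = -0.4251195104308564, dn v = 0.950465076881946
m = k² = 0.117929054464
D = 1 − m·sn²u·sn²v = 0.9871515991194493
sn(u+v) = (sn u·cn v·dn v + sn v·cn u·dn u)/D = -0.6888229552195776/0.9871515991194493 = -0.6977884205769567
cn(u+v) = (cn u·cn v − sn u·sn v·dn u·dn v)/D = 0.7071005699380065/0.9871515991194493 = 0.7163039299827387
dn(u+v) = (dn u·dn v − m·sn u·sn v·cn u·cn v)/D = 0.9583911770067942/0.9871515991194493 = 0.9708652428478972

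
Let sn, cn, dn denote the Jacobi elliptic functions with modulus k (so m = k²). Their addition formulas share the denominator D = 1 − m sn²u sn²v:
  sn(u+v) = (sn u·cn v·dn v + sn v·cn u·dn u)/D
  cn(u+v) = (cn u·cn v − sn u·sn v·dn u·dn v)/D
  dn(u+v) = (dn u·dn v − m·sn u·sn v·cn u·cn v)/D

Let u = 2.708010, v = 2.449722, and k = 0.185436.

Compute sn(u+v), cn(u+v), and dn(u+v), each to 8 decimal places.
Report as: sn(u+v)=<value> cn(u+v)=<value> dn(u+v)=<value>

sn u = 0.4444736446145052, cn u = -0.8957919285431737, dn u = 0.9965975669188186
sn v = 0.6574958466116481, cn v = -0.7534581685060108, dn v = 0.9925395128548866
m = k² = 0.034386510096
D = 1 − m·sn²u·sn²v = 0.9970632555457237
sn(u+v) = (sn u·cn v·dn v + sn v·cn u·dn u)/D = -0.9193693477387556/0.9970632555457237 = -0.9220772529979116
cn(u+v) = (cn u·cn v − sn u·sn v·dn u·dn v)/D = 0.3858693276199239/0.9970632555457237 = 0.3870058649475811
dn(u+v) = (dn u·dn v − m·sn u·sn v·cn u·cn v)/D = 0.9823799070877532/0.9970632555457237 = 0.9852734032908135

sn(u+v)=-0.92207725 cn(u+v)=0.38700586 dn(u+v)=0.98527340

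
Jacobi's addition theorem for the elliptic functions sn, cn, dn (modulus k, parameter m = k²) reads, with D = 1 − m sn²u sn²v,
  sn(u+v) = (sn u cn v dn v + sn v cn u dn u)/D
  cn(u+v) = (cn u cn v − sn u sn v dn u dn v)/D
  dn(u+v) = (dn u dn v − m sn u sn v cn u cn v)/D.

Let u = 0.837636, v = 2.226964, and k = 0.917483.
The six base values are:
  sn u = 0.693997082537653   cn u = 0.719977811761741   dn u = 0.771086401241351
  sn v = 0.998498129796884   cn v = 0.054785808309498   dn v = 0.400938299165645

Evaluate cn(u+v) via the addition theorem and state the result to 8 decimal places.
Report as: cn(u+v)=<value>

cn(u+v)=-0.29337127

m = k² = 0.841775055289
D = 1 − m·sn²u·sn²v = 0.5957911174377777
cn(u+v) = (cn u·cn v − sn u·sn v·dn u·dn v)/D = -0.1747879989365649/0.5957911174377777 = -0.293371273623963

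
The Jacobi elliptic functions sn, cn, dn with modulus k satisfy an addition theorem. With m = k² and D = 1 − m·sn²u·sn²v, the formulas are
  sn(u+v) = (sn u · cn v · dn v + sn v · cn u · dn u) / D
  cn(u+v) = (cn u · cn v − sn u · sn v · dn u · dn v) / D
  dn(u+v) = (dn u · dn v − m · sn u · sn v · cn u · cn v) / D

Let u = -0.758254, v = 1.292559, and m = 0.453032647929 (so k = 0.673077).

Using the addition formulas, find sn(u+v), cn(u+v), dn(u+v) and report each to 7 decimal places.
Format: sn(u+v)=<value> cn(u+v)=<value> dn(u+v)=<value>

sn u = -0.6662239608404152, cn u = 0.7457517241026727, dn u = 0.8938229585757617
sn v = 0.9229589334159193, cn v = 0.3848984375491133, dn v = 0.7836342848750392
m = k² = 0.453032647929
D = 1 − m·sn²u·sn²v = 0.8287089181216209
sn(u+v) = (sn u·cn v·dn v + sn v·cn u·dn u)/D = 0.4142705352127352/0.8287089181216209 = 0.4998987294015545
cn(u+v) = (cn u·cn v − sn u·sn v·dn u·dn v)/D = 0.7177314223502141/0.8287089181216209 = 0.8660838644973773
dn(u+v) = (dn u·dn v − m·sn u·sn v·cn u·cn v)/D = 0.7803902698968977/0.8287089181216209 = 0.9416940651076329

sn(u+v)=0.4998987 cn(u+v)=0.8660839 dn(u+v)=0.9416941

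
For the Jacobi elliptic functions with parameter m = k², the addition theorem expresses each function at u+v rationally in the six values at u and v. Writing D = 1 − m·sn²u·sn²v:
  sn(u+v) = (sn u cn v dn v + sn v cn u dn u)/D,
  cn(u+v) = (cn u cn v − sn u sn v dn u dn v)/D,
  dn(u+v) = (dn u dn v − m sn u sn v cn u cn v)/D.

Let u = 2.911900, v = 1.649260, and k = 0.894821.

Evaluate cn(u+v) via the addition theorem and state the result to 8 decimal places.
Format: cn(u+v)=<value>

sn u = 0.9529018352760844, cn u = -0.3032789018831841, dn u = 0.5224391463243534
sn v = 0.9594931813948242, cn v = 0.2817318492056568, dn v = 0.5126885737885797
m = k² = 0.800704622041
D = 1 − m·sn²u·sn²v = 0.3306512636634332
cn(u+v) = (cn u·cn v − sn u·sn v·dn u·dn v)/D = -0.3303380368848985/0.3306512636634332 = -0.9990526974702462

cn(u+v)=-0.99905270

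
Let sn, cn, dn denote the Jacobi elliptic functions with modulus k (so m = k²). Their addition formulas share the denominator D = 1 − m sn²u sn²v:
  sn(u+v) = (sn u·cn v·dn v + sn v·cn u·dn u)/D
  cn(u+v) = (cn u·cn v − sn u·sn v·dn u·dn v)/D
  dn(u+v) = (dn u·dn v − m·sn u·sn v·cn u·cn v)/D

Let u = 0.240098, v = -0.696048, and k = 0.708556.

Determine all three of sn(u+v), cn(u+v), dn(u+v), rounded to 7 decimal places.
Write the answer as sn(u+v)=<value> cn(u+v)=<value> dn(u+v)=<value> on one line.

sn u = 0.23668716763502, cn u = 0.971585912144115, dn u = 0.9858370350854223
sn v = -0.6214839631633847, cn v = 0.7834268846106398, dn v = 0.8978231591160686
m = k² = 0.502051605136
D = 1 − m·sn²u·sn²v = 0.989136803428815
sn(u+v) = (sn u·cn v·dn v + sn v·cn u·dn u)/D = -0.4287923739883673/0.989136803428815 = -0.4335015869412305
cn(u+v) = (cn u·cn v − sn u·sn v·dn u·dn v)/D = 0.8913634028311878/0.989136803428815 = 0.9011528028694328
dn(u+v) = (dn u·dn v − m·sn u·sn v·cn u·cn v)/D = 0.9413197925424408/0.989136803428815 = 0.951657838712888

sn(u+v)=-0.4335016 cn(u+v)=0.9011528 dn(u+v)=0.9516578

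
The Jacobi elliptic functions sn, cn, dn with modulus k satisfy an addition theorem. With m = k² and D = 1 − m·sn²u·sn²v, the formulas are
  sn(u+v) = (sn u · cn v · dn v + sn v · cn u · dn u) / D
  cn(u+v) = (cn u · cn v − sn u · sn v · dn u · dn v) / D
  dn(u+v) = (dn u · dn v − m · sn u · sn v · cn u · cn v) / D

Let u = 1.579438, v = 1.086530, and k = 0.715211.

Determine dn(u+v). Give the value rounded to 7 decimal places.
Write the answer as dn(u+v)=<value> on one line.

sn u = 0.9800222308884823, cn u = 0.198887975917003, dn u = 0.7132372655544968
sn v = 0.8418709456603631, cn v = 0.5396788960603573, dn v = 0.7984091007423195
m = k² = 0.511526774521
D = 1 − m·sn²u·sn²v = 0.6517979942040482
dn(u+v) = (dn u·dn v − m·sn u·sn v·cn u·cn v)/D = 0.5241555847370939/0.6517979942040482 = 0.8041687599501951

dn(u+v)=0.8041688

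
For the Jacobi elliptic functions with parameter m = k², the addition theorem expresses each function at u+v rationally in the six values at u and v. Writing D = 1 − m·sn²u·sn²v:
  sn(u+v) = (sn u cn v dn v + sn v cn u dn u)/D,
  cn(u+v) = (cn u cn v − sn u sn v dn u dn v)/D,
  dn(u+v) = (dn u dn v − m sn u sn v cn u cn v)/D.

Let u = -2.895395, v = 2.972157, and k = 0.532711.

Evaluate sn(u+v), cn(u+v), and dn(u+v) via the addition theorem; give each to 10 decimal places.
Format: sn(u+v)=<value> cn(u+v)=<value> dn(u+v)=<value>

sn(u+v)=0.0766653337 cn(u+v)=0.9970568823 dn(u+v)=0.9991656801

sn u = -0.4860726136797705, cn u = -0.8739184253867844, dn u = 0.9658944195792085
sn v = 0.4196888895710539, cn v = -0.9076680207931839, dn v = 0.9746872132781676
m = k² = 0.283781009521
D = 1 − m·sn²u·sn²v = 0.9881902533937585
sn(u+v) = (sn u·cn v·dn v + sn v·cn u·dn u)/D = 0.07575993549459739/0.9881902533937585 = 0.07666533365858828
cn(u+v) = (cn u·cn v − sn u·sn v·dn u·dn v)/D = 0.9852818932043129/0.9881902533937585 = 0.9970568823367187
dn(u+v) = (dn u·dn v − m·sn u·sn v·cn u·cn v)/D = 0.9873657866011475/0.9881902533937585 = 0.9991656801007908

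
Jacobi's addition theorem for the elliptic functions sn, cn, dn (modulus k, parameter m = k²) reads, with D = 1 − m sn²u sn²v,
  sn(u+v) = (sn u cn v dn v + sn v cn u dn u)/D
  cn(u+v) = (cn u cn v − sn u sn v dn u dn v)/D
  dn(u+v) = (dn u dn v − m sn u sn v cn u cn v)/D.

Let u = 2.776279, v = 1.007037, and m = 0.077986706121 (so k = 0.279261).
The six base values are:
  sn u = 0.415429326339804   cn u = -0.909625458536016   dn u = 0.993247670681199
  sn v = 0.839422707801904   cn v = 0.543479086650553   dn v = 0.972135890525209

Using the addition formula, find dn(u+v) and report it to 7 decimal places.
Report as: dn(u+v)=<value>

dn(u+v)=0.9883897

m = k² = 0.077986706121
D = 1 − m·sn²u·sn²v = 0.990516332757746
dn(u+v) = (dn u·dn v − m·sn u·sn v·cn u·cn v)/D = 0.9790161850355474/0.990516332757746 = 0.9883897444778316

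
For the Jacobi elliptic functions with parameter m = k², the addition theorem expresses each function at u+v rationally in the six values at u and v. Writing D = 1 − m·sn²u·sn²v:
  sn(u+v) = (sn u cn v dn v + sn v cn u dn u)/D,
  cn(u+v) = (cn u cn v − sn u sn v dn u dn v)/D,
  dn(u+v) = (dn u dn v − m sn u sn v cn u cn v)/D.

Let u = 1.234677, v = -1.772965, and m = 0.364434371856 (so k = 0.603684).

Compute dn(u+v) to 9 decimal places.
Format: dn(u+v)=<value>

sn u = 0.9129715817757122, cn u = 0.4080231499191609, dn u = 0.8344086024861936
sn v = -0.9998811802309119, cn v = -0.01541510363373104, dn v = 0.7972780111195146
m = k² = 0.364434371856
D = 1 − m·sn²u·sn²v = 0.6963098975433132
dn(u+v) = (dn u·dn v − m·sn u·sn v·cn u·cn v)/D = 0.6631631755179643/0.6963098975433132 = 0.9523965950472692

dn(u+v)=0.952396595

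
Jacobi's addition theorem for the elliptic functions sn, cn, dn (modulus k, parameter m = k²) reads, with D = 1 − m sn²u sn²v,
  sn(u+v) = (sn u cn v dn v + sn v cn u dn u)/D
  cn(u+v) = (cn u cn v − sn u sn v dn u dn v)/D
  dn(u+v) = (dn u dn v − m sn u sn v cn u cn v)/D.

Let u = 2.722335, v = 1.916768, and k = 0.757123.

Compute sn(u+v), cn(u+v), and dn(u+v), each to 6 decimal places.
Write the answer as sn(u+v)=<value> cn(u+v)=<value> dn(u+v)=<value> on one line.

sn u = 0.8505203915680097, cn u = -0.5259420724062674, dn u = 0.7650687971714393
sn v = 0.9999949042312643, cn v = 0.003192414682418554, dn v = 0.653276821113771
m = k² = 0.573235237129
D = 1 − m·sn²u·sn²v = 0.5853344905167338
sn(u+v) = (sn u·cn v·dn v + sn v·cn u·dn u)/D = -0.4006060320421794/0.5853344905167338 = -0.6844053076191085
cn(u+v) = (cn u·cn v − sn u·sn v·dn u·dn v)/D = -0.4267684066093749/0.5853344905167338 = -0.7291017589491836
dn(u+v) = (dn u·dn v − m·sn u·sn v·cn u·cn v)/D = 0.5006203133871431/0.5853344905167338 = 0.8552721930757831

sn(u+v)=-0.684405 cn(u+v)=-0.729102 dn(u+v)=0.855272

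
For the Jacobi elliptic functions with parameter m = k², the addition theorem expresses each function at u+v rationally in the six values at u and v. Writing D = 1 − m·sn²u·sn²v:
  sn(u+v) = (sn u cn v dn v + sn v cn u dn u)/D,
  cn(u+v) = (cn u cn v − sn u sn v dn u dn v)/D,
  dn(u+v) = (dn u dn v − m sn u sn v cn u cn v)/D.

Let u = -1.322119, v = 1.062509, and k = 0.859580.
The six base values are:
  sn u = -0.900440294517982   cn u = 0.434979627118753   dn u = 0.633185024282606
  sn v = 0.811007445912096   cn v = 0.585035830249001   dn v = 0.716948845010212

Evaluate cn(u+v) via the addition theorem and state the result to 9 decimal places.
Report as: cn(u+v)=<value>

m = k² = 0.7388777764
D = 1 − m·sn²u·sn²v = 0.6059674220961099
cn(u+v) = (cn u·cn v − sn u·sn v·dn u·dn v)/D = 0.5859901432059393/0.6059674220961099 = 0.9670324209491875

cn(u+v)=0.967032421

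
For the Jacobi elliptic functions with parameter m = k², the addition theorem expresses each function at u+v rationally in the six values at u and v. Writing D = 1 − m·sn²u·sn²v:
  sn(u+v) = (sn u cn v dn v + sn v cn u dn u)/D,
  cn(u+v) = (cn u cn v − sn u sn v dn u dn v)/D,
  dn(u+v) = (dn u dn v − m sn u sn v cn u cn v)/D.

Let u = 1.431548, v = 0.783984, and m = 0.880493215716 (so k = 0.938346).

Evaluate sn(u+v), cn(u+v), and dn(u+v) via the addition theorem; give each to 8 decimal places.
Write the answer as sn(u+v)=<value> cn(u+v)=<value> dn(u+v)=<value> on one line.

sn u = 0.9092030613960123, cn u = 0.4163529670221159, dn u = 0.521670490919978
sn v = 0.6611734721758411, cn v = 0.7502330569169438, dn v = 0.7842780587904201
m = k² = 0.880493215716
D = 1 − m·sn²u·sn²v = 0.681815782939904
sn(u+v) = (sn u·cn v·dn v + sn v·cn u·dn u)/D = 0.6785734489341897/0.681815782939904 = 0.9952445600602941
cn(u+v) = (cn u·cn v − sn u·sn v·dn u·dn v)/D = 0.06641412701762262/0.681815782939904 = 0.09740772900746481
dn(u+v) = (dn u·dn v − m·sn u·sn v·cn u·cn v)/D = 0.2438014771919996/0.681815782939904 = 0.3575767579635048

sn(u+v)=0.99524456 cn(u+v)=0.09740773 dn(u+v)=0.35757676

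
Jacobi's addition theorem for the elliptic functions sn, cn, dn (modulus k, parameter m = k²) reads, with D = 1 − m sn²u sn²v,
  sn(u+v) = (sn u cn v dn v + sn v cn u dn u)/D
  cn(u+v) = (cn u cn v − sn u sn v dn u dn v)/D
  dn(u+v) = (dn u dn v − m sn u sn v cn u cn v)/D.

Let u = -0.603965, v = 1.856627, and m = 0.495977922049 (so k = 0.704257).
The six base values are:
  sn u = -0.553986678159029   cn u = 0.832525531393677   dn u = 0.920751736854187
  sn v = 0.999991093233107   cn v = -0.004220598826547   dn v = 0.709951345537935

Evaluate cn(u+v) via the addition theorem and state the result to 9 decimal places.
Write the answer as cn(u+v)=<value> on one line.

cn(u+v)=0.423005074

m = k² = 0.495977922049
D = 1 − m·sn²u·sn²v = 0.8477864724170442
cn(u+v) = (cn u·cn v − sn u·sn v·dn u·dn v)/D = 0.3586179796326711/0.8477864724170442 = 0.4230050741553462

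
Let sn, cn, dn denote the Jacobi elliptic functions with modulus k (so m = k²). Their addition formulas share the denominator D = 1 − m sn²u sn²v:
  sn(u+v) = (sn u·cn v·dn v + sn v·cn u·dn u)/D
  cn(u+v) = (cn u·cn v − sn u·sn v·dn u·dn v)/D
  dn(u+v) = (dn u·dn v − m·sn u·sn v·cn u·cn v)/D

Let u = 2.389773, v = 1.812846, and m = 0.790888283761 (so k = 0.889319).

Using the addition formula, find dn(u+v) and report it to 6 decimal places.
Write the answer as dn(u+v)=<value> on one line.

dn(u+v)=0.971715

sn u = 0.9975453027996414, cn u = -0.0700240591680591, dn u = 0.4615081074295536
sn v = 0.9803533647694445, cn v = 0.1972492843719047, dn v = 0.489778550255627
m = k² = 0.790888283761
D = 1 − m·sn²u·sn²v = 0.2436101621813445
dn(u+v) = (dn u·dn v − m·sn u·sn v·cn u·cn v)/D = 0.2367197694255237/0.2436101621813445 = 0.9717154953877025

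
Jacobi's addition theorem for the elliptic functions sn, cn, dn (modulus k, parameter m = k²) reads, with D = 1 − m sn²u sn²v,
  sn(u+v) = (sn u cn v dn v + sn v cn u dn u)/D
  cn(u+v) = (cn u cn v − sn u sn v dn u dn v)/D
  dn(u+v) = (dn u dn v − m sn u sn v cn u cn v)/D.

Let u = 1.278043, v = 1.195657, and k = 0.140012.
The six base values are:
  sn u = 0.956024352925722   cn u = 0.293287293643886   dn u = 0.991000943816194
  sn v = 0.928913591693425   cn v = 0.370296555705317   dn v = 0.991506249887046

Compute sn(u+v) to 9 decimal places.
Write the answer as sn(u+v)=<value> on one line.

m = k² = 0.019603360144
D = 1 − m·sn²u·sn²v = 0.9845396591650011
sn(u+v) = (sn u·cn v·dn v + sn v·cn u·dn u)/D = 0.620992494622768/0.9845396591650011 = 0.6307440120283611

sn(u+v)=0.630744012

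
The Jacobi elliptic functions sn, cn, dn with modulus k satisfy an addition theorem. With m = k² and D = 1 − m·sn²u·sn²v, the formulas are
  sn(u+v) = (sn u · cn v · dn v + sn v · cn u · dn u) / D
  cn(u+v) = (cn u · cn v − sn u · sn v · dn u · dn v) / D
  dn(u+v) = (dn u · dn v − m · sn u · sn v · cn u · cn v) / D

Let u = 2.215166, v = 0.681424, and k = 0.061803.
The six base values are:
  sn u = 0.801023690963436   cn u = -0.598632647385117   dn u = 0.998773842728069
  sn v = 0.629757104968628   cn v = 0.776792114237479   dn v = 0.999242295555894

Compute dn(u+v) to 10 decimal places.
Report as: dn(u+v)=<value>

dn(u+v)=0.9998849217

m = k² = 0.003819610809
D = 1 − m·sn²u·sn²v = 0.9990280230020714
dn(u+v) = (dn u·dn v − m·sn u·sn v·cn u·cn v)/D = 0.9989130565113731/0.9990280230020714 = 0.9998849216557982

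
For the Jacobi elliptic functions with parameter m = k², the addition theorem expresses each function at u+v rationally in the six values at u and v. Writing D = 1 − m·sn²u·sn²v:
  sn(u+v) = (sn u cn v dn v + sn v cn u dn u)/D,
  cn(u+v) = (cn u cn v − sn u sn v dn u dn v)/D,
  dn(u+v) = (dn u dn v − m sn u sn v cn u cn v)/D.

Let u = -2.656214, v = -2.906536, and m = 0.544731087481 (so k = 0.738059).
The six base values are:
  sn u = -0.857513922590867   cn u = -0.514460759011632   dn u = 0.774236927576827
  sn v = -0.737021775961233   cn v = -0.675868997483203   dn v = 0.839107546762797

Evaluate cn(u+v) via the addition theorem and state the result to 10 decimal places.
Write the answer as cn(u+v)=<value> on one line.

cn(u+v)=-0.0803744264

m = k² = 0.544731087481
D = 1 − m·sn²u·sn²v = 0.7824168999284843
cn(u+v) = (cn u·cn v − sn u·sn v·dn u·dn v)/D = -0.06288630952963671/0.7824168999284843 = -0.08037442639005464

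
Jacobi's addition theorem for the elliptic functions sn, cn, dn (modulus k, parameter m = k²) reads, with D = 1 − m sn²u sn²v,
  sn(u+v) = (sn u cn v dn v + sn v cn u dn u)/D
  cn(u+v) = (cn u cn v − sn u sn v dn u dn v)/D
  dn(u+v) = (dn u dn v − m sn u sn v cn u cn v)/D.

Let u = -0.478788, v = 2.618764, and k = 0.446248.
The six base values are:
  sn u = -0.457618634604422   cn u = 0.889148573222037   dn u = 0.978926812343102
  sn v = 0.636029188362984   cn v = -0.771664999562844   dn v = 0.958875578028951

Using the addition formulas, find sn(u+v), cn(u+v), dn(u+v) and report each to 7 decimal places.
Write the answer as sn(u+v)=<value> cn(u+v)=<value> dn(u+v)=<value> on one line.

m = k² = 0.199137277504
D = 1 − m·sn²u·sn²v = 0.9831300397049327
sn(u+v) = (sn u·cn v·dn v + sn v·cn u·dn u)/D = 0.8922131295314289/0.9831300397049327 = 0.9075230066199678
cn(u+v) = (cn u·cn v − sn u·sn v·dn u·dn v)/D = -0.4129169486252123/0.9831300397049327 = -0.4200023719640805
dn(u+v) = (dn u·dn v − m·sn u·sn v·cn u·cn v)/D = 0.8989007656948698/0.9831300397049327 = 0.9143253988705882

sn(u+v)=0.9075230 cn(u+v)=-0.4200024 dn(u+v)=0.9143254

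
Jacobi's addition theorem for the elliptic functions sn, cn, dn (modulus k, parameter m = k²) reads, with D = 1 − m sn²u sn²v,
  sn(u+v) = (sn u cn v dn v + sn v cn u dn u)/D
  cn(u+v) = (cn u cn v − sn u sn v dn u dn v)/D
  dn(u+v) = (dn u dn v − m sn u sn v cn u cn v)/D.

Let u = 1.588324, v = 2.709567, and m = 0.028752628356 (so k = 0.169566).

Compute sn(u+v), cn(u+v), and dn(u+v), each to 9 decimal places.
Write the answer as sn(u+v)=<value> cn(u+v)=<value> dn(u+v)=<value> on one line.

sn(u+v)=-0.903538201 cn(u+v)=-0.428507550 dn(u+v)=0.988193752

sn u = 0.9999822238389437, cn u = -0.005962550303410113, dn u = 0.9855193523506372
sn v = 0.4390559770154892, cn v = -0.898459709195117, dn v = 0.9972248249474727
m = k² = 0.028752628356
D = 1 − m·sn²u·sn²v = 0.9944575485437913
sn(u+v) = (sn u·cn v·dn v + sn v·cn u·dn u)/D = -0.8985303839405395/0.9944575485437913 = -0.903538200555951
cn(u+v) = (cn u·cn v − sn u·sn v·dn u·dn v)/D = -0.4261325673911743/0.9944575485437913 = -0.4285075496839163
dn(u+v) = (dn u·dn v − m·sn u·sn v·cn u·cn v)/D = 0.9827167365890104/0.9944575485437913 = 0.9881937524915233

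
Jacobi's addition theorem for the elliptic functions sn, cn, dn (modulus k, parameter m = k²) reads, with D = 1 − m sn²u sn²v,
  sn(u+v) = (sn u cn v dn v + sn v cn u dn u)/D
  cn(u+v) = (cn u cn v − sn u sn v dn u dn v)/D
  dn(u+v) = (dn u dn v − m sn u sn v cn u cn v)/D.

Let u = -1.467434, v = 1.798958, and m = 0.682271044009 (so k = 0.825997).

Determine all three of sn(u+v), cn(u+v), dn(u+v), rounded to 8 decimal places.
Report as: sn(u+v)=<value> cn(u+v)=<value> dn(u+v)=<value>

sn(u+v)=0.32166231 cn(u+v)=0.94685445 dn(u+v)=0.96405794

sn u = -0.9424444444210502, cn u = 0.334362780793404, dn u = 0.627698824498642
sn v = 0.9898590940077419, cn v = 0.1420527156029495, dn v = 0.5757573148957387
m = k² = 0.682271044009
D = 1 − m·sn²u·sn²v = 0.4062341552009975
sn(u+v) = (sn u·cn v·dn v + sn v·cn u·dn u)/D = 0.1306702173348923/0.4062341552009975 = 0.3216623114081557
cn(u+v) = (cn u·cn v − sn u·sn v·dn u·dn v)/D = 0.3846446192962019/0.4062341552009975 = 0.9468544541900633
dn(u+v) = (dn u·dn v − m·sn u·sn v·cn u·cn v)/D = 0.3916332615712177/0.4062341552009975 = 0.964057936924197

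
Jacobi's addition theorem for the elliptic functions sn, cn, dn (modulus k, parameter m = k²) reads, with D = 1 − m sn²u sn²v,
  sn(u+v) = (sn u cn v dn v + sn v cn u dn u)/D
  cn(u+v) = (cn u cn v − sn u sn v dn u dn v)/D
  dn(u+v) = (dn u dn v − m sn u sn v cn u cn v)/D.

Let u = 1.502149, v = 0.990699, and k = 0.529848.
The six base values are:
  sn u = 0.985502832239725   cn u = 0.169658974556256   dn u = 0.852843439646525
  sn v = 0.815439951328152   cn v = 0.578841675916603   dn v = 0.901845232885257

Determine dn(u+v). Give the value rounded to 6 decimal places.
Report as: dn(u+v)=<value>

m = k² = 0.280738903104
D = 1 − m·sn²u·sn²v = 0.8186981136372296
dn(u+v) = (dn u·dn v − m·sn u·sn v·cn u·cn v)/D = 0.7469769060317727/0.8186981136372296 = 0.9123960268006224

dn(u+v)=0.912396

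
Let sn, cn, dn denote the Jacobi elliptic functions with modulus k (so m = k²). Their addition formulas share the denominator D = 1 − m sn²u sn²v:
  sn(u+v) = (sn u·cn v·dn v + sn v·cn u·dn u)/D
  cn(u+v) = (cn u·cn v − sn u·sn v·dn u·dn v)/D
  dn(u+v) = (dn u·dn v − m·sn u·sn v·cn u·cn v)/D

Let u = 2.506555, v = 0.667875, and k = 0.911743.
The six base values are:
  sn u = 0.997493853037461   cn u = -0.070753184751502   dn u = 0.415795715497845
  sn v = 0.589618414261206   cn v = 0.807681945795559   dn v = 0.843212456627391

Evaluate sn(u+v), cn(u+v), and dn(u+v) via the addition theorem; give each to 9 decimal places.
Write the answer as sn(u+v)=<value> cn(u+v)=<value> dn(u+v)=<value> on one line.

sn(u+v)=0.929175515 cn(u+v)=-0.369638827 dn(u+v)=0.531323089

m = k² = 0.831275298049
D = 1 − m·sn²u·sn²v = 0.7124539485340316
sn(u+v) = (sn u·cn v·dn v + sn v·cn u·dn u)/D = 0.6619947645062408/0.7124539485340316 = 0.929175514948556
cn(u+v) = (cn u·cn v − sn u·sn v·dn u·dn v)/D = -0.263350641822/0.7124539485340316 = -0.3696388269920867
dn(u+v) = (dn u·dn v − m·sn u·sn v·cn u·cn v)/D = 0.3785432330258538/0.7124539485340316 = 0.5313230894498609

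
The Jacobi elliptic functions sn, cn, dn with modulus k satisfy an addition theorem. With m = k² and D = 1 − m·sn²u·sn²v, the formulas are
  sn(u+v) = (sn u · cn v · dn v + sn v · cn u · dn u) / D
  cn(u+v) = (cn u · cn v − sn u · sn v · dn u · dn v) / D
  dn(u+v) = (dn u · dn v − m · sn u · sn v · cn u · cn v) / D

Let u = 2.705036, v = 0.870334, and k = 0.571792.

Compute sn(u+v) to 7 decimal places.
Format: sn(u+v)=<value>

sn u = 0.6699542661763406, cn u = -0.7424023715156903, dn u = 0.9237174542525978
sn v = 0.7444029375846733, cn v = 0.6677306841199594, dn v = 0.9048908707172764
m = k² = 0.326946091264
D = 1 − m·sn²u·sn²v = 0.9186827617964311
sn(u+v) = (sn u·cn v·dn v + sn v·cn u·dn u)/D = -0.1056871791733781/0.9186827617964311 = -0.1150420836967845

sn(u+v)=-0.1150421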